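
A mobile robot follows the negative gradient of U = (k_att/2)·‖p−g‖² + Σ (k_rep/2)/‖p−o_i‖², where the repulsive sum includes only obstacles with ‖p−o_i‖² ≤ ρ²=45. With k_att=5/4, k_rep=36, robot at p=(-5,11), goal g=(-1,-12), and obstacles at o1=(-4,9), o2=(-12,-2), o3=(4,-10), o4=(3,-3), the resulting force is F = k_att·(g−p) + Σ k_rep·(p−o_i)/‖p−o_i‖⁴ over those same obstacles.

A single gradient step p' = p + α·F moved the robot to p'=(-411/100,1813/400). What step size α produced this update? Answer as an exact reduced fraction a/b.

α = 1/4

F_att = 5/4·(g−p) = 5/4·(4,-23) = (5.0000,-28.7500)
o1: d²=5 ≤ ρ²=45; F_rep = 36·(-1,2)/5² = (-1.4400,2.8800)
o2: d²=218 > ρ²=45 → inactive
o3: d²=522 > ρ²=45 → inactive
o4: d²=260 > ρ²=45 → inactive
F = F_att + ΣF_rep = (3.5600,-25.8700)
Δp = p'−p = (0.8900,-6.4675); α = Δx/Fx = (89/100) / (89/25) = 1/4
check: Δy/Fy = (-2587/400) / (-2587/100) = 1/4 ✓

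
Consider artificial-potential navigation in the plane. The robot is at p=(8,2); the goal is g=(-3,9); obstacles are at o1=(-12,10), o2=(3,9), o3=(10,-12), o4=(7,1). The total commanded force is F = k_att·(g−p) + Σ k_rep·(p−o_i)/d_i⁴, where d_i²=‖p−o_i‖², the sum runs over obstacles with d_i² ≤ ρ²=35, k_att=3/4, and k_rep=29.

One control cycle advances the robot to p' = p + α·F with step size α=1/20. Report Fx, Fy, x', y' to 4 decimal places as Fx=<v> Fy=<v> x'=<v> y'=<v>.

F_att = 3/4·(g−p) = 3/4·(-11,7) = (-8.2500,5.2500)
o1: d²=464 > ρ²=35 → inactive
o2: d²=74 > ρ²=35 → inactive
o3: d²=200 > ρ²=35 → inactive
o4: d²=2 ≤ ρ²=35; F_rep = 29·(1,1)/2² = (7.2500,7.2500)
F = F_att + ΣF_rep = (-1.0000,12.5000)
p' = p + 1/20·F = (7.9500,2.6250)

Fx=-1.0000 Fy=12.5000 x'=7.9500 y'=2.6250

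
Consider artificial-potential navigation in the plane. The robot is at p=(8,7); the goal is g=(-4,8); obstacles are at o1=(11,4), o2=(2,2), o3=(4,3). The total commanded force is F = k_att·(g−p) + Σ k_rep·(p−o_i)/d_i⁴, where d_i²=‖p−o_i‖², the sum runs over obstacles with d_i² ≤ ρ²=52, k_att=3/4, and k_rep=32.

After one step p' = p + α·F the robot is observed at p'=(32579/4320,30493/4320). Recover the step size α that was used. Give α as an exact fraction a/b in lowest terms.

α = 1/20

F_att = 3/4·(g−p) = 3/4·(-12,1) = (-9.0000,0.7500)
o1: d²=18 ≤ ρ²=52; F_rep = 32·(-3,3)/18² = (-0.2963,0.2963)
o2: d²=61 > ρ²=52 → inactive
o3: d²=32 ≤ ρ²=52; F_rep = 32·(4,4)/32² = (0.1250,0.1250)
F = F_att + ΣF_rep = (-9.1713,1.1713)
Δp = p'−p = (-0.4586,0.0586); α = Δx/Fx = (-1981/4320) / (-1981/216) = 1/20
check: Δy/Fy = (253/4320) / (253/216) = 1/20 ✓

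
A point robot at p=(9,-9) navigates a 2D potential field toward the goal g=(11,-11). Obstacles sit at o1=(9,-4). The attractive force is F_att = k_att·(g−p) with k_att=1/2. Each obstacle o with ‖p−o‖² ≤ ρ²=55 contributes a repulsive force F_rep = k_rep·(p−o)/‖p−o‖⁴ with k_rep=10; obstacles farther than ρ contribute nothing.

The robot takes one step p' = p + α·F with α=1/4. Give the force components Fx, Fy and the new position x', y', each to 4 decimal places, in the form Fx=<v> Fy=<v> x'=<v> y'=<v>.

Fx=1.0000 Fy=-1.0800 x'=9.2500 y'=-9.2700

F_att = 1/2·(g−p) = 1/2·(2,-2) = (1.0000,-1.0000)
o1: d²=25 ≤ ρ²=55; F_rep = 10·(0,-5)/25² = (0.0000,-0.0800)
F = F_att + ΣF_rep = (1.0000,-1.0800)
p' = p + 1/4·F = (9.2500,-9.2700)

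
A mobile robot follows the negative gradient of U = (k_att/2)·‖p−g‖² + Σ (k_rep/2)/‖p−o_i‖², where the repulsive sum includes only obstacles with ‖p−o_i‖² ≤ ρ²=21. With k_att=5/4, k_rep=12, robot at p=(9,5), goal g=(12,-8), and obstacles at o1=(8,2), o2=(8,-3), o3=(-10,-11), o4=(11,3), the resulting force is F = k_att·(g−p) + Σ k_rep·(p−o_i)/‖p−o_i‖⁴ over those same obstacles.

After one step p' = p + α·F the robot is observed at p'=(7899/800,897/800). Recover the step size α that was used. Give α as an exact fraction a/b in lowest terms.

α = 1/4

F_att = 5/4·(g−p) = 5/4·(3,-13) = (3.7500,-16.2500)
o1: d²=10 ≤ ρ²=21; F_rep = 12·(1,3)/10² = (0.1200,0.3600)
o2: d²=65 > ρ²=21 → inactive
o3: d²=617 > ρ²=21 → inactive
o4: d²=8 ≤ ρ²=21; F_rep = 12·(-2,2)/8² = (-0.3750,0.3750)
F = F_att + ΣF_rep = (3.4950,-15.5150)
Δp = p'−p = (0.8738,-3.8788); α = Δx/Fx = (699/800) / (699/200) = 1/4
check: Δy/Fy = (-3103/800) / (-3103/200) = 1/4 ✓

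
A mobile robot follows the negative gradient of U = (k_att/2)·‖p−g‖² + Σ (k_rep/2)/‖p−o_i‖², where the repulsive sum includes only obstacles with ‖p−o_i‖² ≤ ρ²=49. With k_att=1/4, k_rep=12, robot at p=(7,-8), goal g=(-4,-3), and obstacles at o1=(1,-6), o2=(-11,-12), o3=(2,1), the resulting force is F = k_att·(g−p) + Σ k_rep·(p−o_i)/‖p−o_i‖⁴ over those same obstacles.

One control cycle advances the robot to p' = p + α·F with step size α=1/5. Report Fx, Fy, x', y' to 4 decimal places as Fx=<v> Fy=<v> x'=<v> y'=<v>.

Fx=-2.7050 Fy=1.2350 x'=6.4590 y'=-7.7530

F_att = 1/4·(g−p) = 1/4·(-11,5) = (-2.7500,1.2500)
o1: d²=40 ≤ ρ²=49; F_rep = 12·(6,-2)/40² = (0.0450,-0.0150)
o2: d²=340 > ρ²=49 → inactive
o3: d²=106 > ρ²=49 → inactive
F = F_att + ΣF_rep = (-2.7050,1.2350)
p' = p + 1/5·F = (6.4590,-7.7530)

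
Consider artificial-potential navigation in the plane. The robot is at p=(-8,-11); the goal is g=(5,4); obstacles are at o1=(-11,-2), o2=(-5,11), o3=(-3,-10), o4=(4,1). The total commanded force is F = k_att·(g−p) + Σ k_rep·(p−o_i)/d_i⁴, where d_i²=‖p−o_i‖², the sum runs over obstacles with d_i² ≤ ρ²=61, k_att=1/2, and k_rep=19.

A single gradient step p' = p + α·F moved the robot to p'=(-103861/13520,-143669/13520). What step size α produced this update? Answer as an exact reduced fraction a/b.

α = 1/20

F_att = 1/2·(g−p) = 1/2·(13,15) = (6.5000,7.5000)
o1: d²=90 > ρ²=61 → inactive
o2: d²=493 > ρ²=61 → inactive
o3: d²=26 ≤ ρ²=61; F_rep = 19·(-5,-1)/26² = (-0.1405,-0.0281)
o4: d²=288 > ρ²=61 → inactive
F = F_att + ΣF_rep = (6.3595,7.4719)
Δp = p'−p = (0.3180,0.3736); α = Δx/Fx = (4299/13520) / (4299/676) = 1/20
check: Δy/Fy = (5051/13520) / (5051/676) = 1/20 ✓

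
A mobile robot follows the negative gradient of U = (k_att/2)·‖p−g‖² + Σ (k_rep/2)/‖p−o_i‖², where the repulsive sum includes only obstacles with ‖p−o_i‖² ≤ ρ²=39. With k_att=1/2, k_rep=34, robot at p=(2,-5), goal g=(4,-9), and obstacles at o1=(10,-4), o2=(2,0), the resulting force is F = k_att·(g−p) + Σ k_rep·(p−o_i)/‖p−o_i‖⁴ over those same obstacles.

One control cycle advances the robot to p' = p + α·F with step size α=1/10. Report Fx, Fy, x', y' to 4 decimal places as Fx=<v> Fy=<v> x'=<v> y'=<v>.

F_att = 1/2·(g−p) = 1/2·(2,-4) = (1.0000,-2.0000)
o1: d²=65 > ρ²=39 → inactive
o2: d²=25 ≤ ρ²=39; F_rep = 34·(0,-5)/25² = (0.0000,-0.2720)
F = F_att + ΣF_rep = (1.0000,-2.2720)
p' = p + 1/10·F = (2.1000,-5.2272)

Fx=1.0000 Fy=-2.2720 x'=2.1000 y'=-5.2272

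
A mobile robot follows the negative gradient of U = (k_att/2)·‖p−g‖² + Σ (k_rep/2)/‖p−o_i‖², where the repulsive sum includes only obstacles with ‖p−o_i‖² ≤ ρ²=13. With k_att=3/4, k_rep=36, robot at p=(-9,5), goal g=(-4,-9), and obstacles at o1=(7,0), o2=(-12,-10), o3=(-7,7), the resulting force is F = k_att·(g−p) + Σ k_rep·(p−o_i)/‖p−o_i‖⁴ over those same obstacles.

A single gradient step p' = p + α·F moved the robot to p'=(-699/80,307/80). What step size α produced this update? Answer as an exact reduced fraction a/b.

F_att = 3/4·(g−p) = 3/4·(5,-14) = (3.7500,-10.5000)
o1: d²=281 > ρ²=13 → inactive
o2: d²=234 > ρ²=13 → inactive
o3: d²=8 ≤ ρ²=13; F_rep = 36·(-2,-2)/8² = (-1.1250,-1.1250)
F = F_att + ΣF_rep = (2.6250,-11.6250)
Δp = p'−p = (0.2625,-1.1625); α = Δx/Fx = (21/80) / (21/8) = 1/10
check: Δy/Fy = (-93/80) / (-93/8) = 1/10 ✓

α = 1/10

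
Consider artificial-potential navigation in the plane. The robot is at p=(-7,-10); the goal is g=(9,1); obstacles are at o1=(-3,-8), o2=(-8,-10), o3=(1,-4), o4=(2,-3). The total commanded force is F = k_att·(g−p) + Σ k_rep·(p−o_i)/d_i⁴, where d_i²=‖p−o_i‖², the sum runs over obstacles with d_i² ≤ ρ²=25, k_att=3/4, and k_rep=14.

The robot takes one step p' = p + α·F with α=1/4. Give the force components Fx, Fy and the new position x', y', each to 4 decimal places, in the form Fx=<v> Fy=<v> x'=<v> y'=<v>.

Fx=25.8600 Fy=8.1800 x'=-0.5350 y'=-7.9550

F_att = 3/4·(g−p) = 3/4·(16,11) = (12.0000,8.2500)
o1: d²=20 ≤ ρ²=25; F_rep = 14·(-4,-2)/20² = (-0.1400,-0.0700)
o2: d²=1 ≤ ρ²=25; F_rep = 14·(1,0)/1² = (14.0000,0.0000)
o3: d²=100 > ρ²=25 → inactive
o4: d²=130 > ρ²=25 → inactive
F = F_att + ΣF_rep = (25.8600,8.1800)
p' = p + 1/4·F = (-0.5350,-7.9550)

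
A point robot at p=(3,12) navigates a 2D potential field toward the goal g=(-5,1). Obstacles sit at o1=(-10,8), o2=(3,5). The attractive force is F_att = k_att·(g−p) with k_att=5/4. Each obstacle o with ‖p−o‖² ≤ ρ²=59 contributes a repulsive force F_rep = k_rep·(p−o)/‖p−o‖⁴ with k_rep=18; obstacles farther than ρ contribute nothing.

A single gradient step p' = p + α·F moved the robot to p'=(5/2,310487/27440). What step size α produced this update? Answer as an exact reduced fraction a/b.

α = 1/20

F_att = 5/4·(g−p) = 5/4·(-8,-11) = (-10.0000,-13.7500)
o1: d²=185 > ρ²=59 → inactive
o2: d²=49 ≤ ρ²=59; F_rep = 18·(0,7)/49² = (0.0000,0.0525)
F = F_att + ΣF_rep = (-10.0000,-13.6975)
Δp = p'−p = (-0.5000,-0.6849); α = Δx/Fx = (-1/2) / (-10) = 1/20
check: Δy/Fy = (-18793/27440) / (-18793/1372) = 1/20 ✓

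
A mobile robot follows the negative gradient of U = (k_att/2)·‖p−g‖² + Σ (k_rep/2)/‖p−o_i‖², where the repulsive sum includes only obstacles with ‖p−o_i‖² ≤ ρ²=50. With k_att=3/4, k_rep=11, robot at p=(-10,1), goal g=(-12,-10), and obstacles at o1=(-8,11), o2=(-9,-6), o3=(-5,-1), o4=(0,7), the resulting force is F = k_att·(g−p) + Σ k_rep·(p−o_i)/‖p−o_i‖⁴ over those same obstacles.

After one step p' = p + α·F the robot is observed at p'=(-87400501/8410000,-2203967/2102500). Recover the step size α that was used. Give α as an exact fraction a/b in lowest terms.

F_att = 3/4·(g−p) = 3/4·(-2,-11) = (-1.5000,-8.2500)
o1: d²=104 > ρ²=50 → inactive
o2: d²=50 ≤ ρ²=50; F_rep = 11·(-1,7)/50² = (-0.0044,0.0308)
o3: d²=29 ≤ ρ²=50; F_rep = 11·(-5,2)/29² = (-0.0654,0.0262)
o4: d²=136 > ρ²=50 → inactive
F = F_att + ΣF_rep = (-1.5698,-8.1930)
Δp = p'−p = (-0.3924,-2.0483); α = Δx/Fx = (-3300501/8410000) / (-3300501/2102500) = 1/4
check: Δy/Fy = (-4306467/2102500) / (-4306467/525625) = 1/4 ✓

α = 1/4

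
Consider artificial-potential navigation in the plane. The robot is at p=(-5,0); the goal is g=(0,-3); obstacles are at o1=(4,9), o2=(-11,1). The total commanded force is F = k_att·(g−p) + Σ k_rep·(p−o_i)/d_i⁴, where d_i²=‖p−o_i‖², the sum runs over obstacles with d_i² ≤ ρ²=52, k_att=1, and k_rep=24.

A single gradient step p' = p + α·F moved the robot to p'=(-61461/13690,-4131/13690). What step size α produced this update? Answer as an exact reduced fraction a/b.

F_att = 1·(g−p) = 1·(5,-3) = (5.0000,-3.0000)
o1: d²=162 > ρ²=52 → inactive
o2: d²=37 ≤ ρ²=52; F_rep = 24·(6,-1)/37² = (0.1052,-0.0175)
F = F_att + ΣF_rep = (5.1052,-3.0175)
Δp = p'−p = (0.5105,-0.3018); α = Δx/Fx = (6989/13690) / (6989/1369) = 1/10
check: Δy/Fy = (-4131/13690) / (-4131/1369) = 1/10 ✓

α = 1/10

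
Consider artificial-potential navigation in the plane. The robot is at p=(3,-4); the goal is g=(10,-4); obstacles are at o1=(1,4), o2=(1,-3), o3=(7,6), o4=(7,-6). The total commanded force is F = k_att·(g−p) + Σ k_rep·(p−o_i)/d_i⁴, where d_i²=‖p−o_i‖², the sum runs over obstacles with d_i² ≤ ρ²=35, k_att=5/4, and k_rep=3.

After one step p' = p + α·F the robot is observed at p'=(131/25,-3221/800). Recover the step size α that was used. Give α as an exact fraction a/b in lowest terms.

F_att = 5/4·(g−p) = 5/4·(7,0) = (8.7500,0.0000)
o1: d²=68 > ρ²=35 → inactive
o2: d²=5 ≤ ρ²=35; F_rep = 3·(2,-1)/5² = (0.2400,-0.1200)
o3: d²=116 > ρ²=35 → inactive
o4: d²=20 ≤ ρ²=35; F_rep = 3·(-4,2)/20² = (-0.0300,0.0150)
F = F_att + ΣF_rep = (8.9600,-0.1050)
Δp = p'−p = (2.2400,-0.0262); α = Δx/Fx = (56/25) / (224/25) = 1/4
check: Δy/Fy = (-21/800) / (-21/200) = 1/4 ✓

α = 1/4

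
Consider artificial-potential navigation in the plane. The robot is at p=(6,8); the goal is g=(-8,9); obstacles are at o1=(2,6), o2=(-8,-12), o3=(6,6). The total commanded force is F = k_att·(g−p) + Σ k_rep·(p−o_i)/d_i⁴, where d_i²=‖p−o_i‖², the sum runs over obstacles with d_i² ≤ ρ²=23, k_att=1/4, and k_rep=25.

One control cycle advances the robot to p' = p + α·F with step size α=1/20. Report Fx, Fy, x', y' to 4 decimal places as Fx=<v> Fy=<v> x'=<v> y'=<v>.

Fx=-3.2500 Fy=3.5000 x'=5.8375 y'=8.1750

F_att = 1/4·(g−p) = 1/4·(-14,1) = (-3.5000,0.2500)
o1: d²=20 ≤ ρ²=23; F_rep = 25·(4,2)/20² = (0.2500,0.1250)
o2: d²=596 > ρ²=23 → inactive
o3: d²=4 ≤ ρ²=23; F_rep = 25·(0,2)/4² = (0.0000,3.1250)
F = F_att + ΣF_rep = (-3.2500,3.5000)
p' = p + 1/20·F = (5.8375,8.1750)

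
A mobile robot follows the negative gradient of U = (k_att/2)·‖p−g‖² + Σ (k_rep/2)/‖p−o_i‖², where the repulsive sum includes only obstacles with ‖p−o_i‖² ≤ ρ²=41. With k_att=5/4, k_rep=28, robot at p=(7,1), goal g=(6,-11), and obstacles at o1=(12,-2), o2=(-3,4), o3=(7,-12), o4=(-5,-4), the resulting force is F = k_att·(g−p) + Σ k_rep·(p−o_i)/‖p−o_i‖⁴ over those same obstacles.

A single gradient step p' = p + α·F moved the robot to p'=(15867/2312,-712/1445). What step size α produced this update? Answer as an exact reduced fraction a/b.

α = 1/10

F_att = 5/4·(g−p) = 5/4·(-1,-12) = (-1.2500,-15.0000)
o1: d²=34 ≤ ρ²=41; F_rep = 28·(-5,3)/34² = (-0.1211,0.0727)
o2: d²=109 > ρ²=41 → inactive
o3: d²=169 > ρ²=41 → inactive
o4: d²=169 > ρ²=41 → inactive
F = F_att + ΣF_rep = (-1.3711,-14.9273)
Δp = p'−p = (-0.1371,-1.4927); α = Δx/Fx = (-317/2312) / (-1585/1156) = 1/10
check: Δy/Fy = (-2157/1445) / (-4314/289) = 1/10 ✓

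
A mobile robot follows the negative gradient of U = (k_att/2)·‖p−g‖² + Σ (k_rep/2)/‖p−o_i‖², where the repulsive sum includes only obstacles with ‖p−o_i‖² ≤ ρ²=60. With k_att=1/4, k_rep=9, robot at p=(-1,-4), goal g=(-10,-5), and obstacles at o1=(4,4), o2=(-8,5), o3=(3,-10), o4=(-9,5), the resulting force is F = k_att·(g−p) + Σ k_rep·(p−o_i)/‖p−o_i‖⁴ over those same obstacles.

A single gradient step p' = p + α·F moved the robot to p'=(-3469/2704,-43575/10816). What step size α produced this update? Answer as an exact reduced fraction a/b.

F_att = 1/4·(g−p) = 1/4·(-9,-1) = (-2.2500,-0.2500)
o1: d²=89 > ρ²=60 → inactive
o2: d²=130 > ρ²=60 → inactive
o3: d²=52 ≤ ρ²=60; F_rep = 9·(-4,6)/52² = (-0.0133,0.0200)
o4: d²=145 > ρ²=60 → inactive
F = F_att + ΣF_rep = (-2.2633,-0.2300)
Δp = p'−p = (-0.2829,-0.0288); α = Δx/Fx = (-765/2704) / (-765/338) = 1/8
check: Δy/Fy = (-311/10816) / (-311/1352) = 1/8 ✓

α = 1/8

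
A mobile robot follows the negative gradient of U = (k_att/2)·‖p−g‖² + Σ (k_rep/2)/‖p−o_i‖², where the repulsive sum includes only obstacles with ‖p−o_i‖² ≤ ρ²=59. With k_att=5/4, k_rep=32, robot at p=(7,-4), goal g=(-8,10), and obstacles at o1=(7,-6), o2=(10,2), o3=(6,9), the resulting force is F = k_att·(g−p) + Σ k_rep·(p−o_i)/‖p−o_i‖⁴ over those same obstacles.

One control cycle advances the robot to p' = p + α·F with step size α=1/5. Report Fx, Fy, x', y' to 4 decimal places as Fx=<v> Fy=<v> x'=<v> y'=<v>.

F_att = 5/4·(g−p) = 5/4·(-15,14) = (-18.7500,17.5000)
o1: d²=4 ≤ ρ²=59; F_rep = 32·(0,2)/4² = (0.0000,4.0000)
o2: d²=45 ≤ ρ²=59; F_rep = 32·(-3,-6)/45² = (-0.0474,-0.0948)
o3: d²=170 > ρ²=59 → inactive
F = F_att + ΣF_rep = (-18.7974,21.4052)
p' = p + 1/5·F = (3.2405,0.2810)

Fx=-18.7974 Fy=21.4052 x'=3.2405 y'=0.2810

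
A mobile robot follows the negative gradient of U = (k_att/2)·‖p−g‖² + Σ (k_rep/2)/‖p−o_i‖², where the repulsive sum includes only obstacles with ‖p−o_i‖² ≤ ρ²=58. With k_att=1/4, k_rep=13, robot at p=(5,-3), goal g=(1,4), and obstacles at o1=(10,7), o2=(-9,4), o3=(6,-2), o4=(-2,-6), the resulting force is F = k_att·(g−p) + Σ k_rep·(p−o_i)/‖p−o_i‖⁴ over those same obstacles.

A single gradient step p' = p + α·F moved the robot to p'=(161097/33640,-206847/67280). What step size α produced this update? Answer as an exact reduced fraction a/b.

F_att = 1/4·(g−p) = 1/4·(-4,7) = (-1.0000,1.7500)
o1: d²=125 > ρ²=58 → inactive
o2: d²=245 > ρ²=58 → inactive
o3: d²=2 ≤ ρ²=58; F_rep = 13·(-1,-1)/2² = (-3.2500,-3.2500)
o4: d²=58 ≤ ρ²=58; F_rep = 13·(7,3)/58² = (0.0271,0.0116)
F = F_att + ΣF_rep = (-4.2229,-1.4884)
Δp = p'−p = (-0.2111,-0.0744); α = Δx/Fx = (-7103/33640) / (-7103/1682) = 1/20
check: Δy/Fy = (-5007/67280) / (-5007/3364) = 1/20 ✓

α = 1/20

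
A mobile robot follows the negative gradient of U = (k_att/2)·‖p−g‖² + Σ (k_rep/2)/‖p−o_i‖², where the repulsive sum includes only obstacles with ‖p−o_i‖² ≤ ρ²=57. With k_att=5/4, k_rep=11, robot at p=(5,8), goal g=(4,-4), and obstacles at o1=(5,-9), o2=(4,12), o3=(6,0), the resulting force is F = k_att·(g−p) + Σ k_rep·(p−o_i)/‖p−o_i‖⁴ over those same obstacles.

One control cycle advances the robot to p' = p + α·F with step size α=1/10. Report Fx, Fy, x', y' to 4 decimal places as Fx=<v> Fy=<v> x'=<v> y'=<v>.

Fx=-1.2119 Fy=-15.1522 x'=4.8788 y'=6.4848

F_att = 5/4·(g−p) = 5/4·(-1,-12) = (-1.2500,-15.0000)
o1: d²=289 > ρ²=57 → inactive
o2: d²=17 ≤ ρ²=57; F_rep = 11·(1,-4)/17² = (0.0381,-0.1522)
o3: d²=65 > ρ²=57 → inactive
F = F_att + ΣF_rep = (-1.2119,-15.1522)
p' = p + 1/10·F = (4.8788,6.4848)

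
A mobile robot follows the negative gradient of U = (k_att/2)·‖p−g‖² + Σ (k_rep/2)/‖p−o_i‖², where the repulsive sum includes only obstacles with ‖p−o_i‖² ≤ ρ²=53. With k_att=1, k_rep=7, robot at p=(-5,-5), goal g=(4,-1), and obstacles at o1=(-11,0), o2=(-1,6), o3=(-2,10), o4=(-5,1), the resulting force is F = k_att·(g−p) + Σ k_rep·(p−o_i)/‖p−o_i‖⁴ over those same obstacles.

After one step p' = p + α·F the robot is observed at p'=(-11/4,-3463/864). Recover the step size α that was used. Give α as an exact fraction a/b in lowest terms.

F_att = 1·(g−p) = 1·(9,4) = (9.0000,4.0000)
o1: d²=61 > ρ²=53 → inactive
o2: d²=137 > ρ²=53 → inactive
o3: d²=234 > ρ²=53 → inactive
o4: d²=36 ≤ ρ²=53; F_rep = 7·(0,-6)/36² = (0.0000,-0.0324)
F = F_att + ΣF_rep = (9.0000,3.9676)
Δp = p'−p = (2.2500,0.9919); α = Δx/Fx = (9/4) / (9) = 1/4
check: Δy/Fy = (857/864) / (857/216) = 1/4 ✓

α = 1/4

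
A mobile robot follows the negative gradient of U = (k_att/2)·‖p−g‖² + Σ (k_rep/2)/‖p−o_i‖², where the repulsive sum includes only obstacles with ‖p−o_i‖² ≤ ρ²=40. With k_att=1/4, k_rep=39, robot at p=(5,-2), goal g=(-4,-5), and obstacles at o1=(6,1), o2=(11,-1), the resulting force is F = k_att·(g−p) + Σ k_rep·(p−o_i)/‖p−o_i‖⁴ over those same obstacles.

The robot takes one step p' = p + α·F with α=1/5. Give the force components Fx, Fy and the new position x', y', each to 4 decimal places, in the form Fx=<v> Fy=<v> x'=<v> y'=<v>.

F_att = 1/4·(g−p) = 1/4·(-9,-3) = (-2.2500,-0.7500)
o1: d²=10 ≤ ρ²=40; F_rep = 39·(-1,-3)/10² = (-0.3900,-1.1700)
o2: d²=37 ≤ ρ²=40; F_rep = 39·(-6,-1)/37² = (-0.1709,-0.0285)
F = F_att + ΣF_rep = (-2.8109,-1.9485)
p' = p + 1/5·F = (4.4378,-2.3897)

Fx=-2.8109 Fy=-1.9485 x'=4.4378 y'=-2.3897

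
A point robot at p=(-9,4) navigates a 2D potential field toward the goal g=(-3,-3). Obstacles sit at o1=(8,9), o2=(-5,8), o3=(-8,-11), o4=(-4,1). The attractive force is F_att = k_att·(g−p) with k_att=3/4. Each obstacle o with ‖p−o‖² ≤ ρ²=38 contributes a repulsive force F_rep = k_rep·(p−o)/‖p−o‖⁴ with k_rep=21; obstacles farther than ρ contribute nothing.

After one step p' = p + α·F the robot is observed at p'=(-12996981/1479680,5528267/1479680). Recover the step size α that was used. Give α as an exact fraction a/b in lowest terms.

α = 1/20

F_att = 3/4·(g−p) = 3/4·(6,-7) = (4.5000,-5.2500)
o1: d²=314 > ρ²=38 → inactive
o2: d²=32 ≤ ρ²=38; F_rep = 21·(-4,-4)/32² = (-0.0820,-0.0820)
o3: d²=226 > ρ²=38 → inactive
o4: d²=34 ≤ ρ²=38; F_rep = 21·(-5,3)/34² = (-0.0908,0.0545)
F = F_att + ΣF_rep = (4.3271,-5.2775)
Δp = p'−p = (0.2164,-0.2639); α = Δx/Fx = (320139/1479680) / (320139/73984) = 1/20
check: Δy/Fy = (-390453/1479680) / (-390453/73984) = 1/20 ✓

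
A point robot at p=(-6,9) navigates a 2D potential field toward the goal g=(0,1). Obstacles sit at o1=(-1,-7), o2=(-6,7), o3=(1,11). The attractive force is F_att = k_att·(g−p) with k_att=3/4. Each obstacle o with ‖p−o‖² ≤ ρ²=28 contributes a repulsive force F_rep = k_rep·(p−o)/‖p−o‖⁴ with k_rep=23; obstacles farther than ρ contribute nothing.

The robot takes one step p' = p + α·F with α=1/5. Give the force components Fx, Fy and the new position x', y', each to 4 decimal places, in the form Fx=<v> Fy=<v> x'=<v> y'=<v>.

Fx=4.5000 Fy=-3.1250 x'=-5.1000 y'=8.3750

F_att = 3/4·(g−p) = 3/4·(6,-8) = (4.5000,-6.0000)
o1: d²=281 > ρ²=28 → inactive
o2: d²=4 ≤ ρ²=28; F_rep = 23·(0,2)/4² = (0.0000,2.8750)
o3: d²=53 > ρ²=28 → inactive
F = F_att + ΣF_rep = (4.5000,-3.1250)
p' = p + 1/5·F = (-5.1000,8.3750)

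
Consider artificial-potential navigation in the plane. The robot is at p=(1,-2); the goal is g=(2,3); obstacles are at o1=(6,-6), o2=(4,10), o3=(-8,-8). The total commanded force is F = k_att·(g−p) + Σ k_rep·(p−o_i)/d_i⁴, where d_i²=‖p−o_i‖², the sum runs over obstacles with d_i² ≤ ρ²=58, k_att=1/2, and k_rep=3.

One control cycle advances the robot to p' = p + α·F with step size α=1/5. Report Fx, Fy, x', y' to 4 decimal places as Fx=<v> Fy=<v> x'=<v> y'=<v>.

F_att = 1/2·(g−p) = 1/2·(1,5) = (0.5000,2.5000)
o1: d²=41 ≤ ρ²=58; F_rep = 3·(-5,4)/41² = (-0.0089,0.0071)
o2: d²=153 > ρ²=58 → inactive
o3: d²=117 > ρ²=58 → inactive
F = F_att + ΣF_rep = (0.4911,2.5071)
p' = p + 1/5·F = (1.0982,-1.4986)

Fx=0.4911 Fy=2.5071 x'=1.0982 y'=-1.4986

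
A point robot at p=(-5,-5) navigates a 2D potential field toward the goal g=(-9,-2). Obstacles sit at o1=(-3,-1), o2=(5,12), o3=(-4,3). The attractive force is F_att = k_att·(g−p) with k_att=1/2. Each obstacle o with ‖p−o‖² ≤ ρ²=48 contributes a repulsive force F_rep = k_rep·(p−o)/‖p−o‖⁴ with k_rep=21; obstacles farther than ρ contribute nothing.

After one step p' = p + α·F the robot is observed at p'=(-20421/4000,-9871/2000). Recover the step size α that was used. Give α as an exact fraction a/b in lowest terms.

α = 1/20

F_att = 1/2·(g−p) = 1/2·(-4,3) = (-2.0000,1.5000)
o1: d²=20 ≤ ρ²=48; F_rep = 21·(-2,-4)/20² = (-0.1050,-0.2100)
o2: d²=389 > ρ²=48 → inactive
o3: d²=65 > ρ²=48 → inactive
F = F_att + ΣF_rep = (-2.1050,1.2900)
Δp = p'−p = (-0.1052,0.0645); α = Δx/Fx = (-421/4000) / (-421/200) = 1/20
check: Δy/Fy = (129/2000) / (129/100) = 1/20 ✓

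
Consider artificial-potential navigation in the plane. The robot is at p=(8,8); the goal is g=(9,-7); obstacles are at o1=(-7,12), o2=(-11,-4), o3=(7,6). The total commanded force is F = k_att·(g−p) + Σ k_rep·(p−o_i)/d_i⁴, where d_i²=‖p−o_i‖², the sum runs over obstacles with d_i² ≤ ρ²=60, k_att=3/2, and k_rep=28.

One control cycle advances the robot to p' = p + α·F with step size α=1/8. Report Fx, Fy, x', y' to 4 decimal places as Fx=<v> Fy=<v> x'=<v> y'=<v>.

Fx=2.6200 Fy=-20.2600 x'=8.3275 y'=5.4675

F_att = 3/2·(g−p) = 3/2·(1,-15) = (1.5000,-22.5000)
o1: d²=241 > ρ²=60 → inactive
o2: d²=505 > ρ²=60 → inactive
o3: d²=5 ≤ ρ²=60; F_rep = 28·(1,2)/5² = (1.1200,2.2400)
F = F_att + ΣF_rep = (2.6200,-20.2600)
p' = p + 1/8·F = (8.3275,5.4675)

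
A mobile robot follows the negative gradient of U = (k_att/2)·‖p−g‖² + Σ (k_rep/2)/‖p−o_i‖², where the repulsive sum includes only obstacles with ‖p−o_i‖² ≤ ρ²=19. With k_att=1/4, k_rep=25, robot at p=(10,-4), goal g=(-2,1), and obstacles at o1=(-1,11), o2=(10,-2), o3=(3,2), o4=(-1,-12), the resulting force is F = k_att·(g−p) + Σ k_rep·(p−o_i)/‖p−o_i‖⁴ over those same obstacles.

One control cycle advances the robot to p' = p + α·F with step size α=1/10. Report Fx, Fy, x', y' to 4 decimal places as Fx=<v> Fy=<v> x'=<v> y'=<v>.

F_att = 1/4·(g−p) = 1/4·(-12,5) = (-3.0000,1.2500)
o1: d²=346 > ρ²=19 → inactive
o2: d²=4 ≤ ρ²=19; F_rep = 25·(0,-2)/4² = (0.0000,-3.1250)
o3: d²=85 > ρ²=19 → inactive
o4: d²=185 > ρ²=19 → inactive
F = F_att + ΣF_rep = (-3.0000,-1.8750)
p' = p + 1/10·F = (9.7000,-4.1875)

Fx=-3.0000 Fy=-1.8750 x'=9.7000 y'=-4.1875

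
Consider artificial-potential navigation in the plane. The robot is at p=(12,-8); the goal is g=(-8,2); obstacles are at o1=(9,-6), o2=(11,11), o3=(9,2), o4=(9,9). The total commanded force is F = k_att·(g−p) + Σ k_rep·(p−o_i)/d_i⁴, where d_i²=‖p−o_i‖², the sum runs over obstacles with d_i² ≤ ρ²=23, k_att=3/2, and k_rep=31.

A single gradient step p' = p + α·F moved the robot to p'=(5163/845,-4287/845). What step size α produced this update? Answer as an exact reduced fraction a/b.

α = 1/5

F_att = 3/2·(g−p) = 3/2·(-20,10) = (-30.0000,15.0000)
o1: d²=13 ≤ ρ²=23; F_rep = 31·(3,-2)/13² = (0.5503,-0.3669)
o2: d²=362 > ρ²=23 → inactive
o3: d²=109 > ρ²=23 → inactive
o4: d²=298 > ρ²=23 → inactive
F = F_att + ΣF_rep = (-29.4497,14.6331)
Δp = p'−p = (-5.8899,2.9266); α = Δx/Fx = (-4977/845) / (-4977/169) = 1/5
check: Δy/Fy = (2473/845) / (2473/169) = 1/5 ✓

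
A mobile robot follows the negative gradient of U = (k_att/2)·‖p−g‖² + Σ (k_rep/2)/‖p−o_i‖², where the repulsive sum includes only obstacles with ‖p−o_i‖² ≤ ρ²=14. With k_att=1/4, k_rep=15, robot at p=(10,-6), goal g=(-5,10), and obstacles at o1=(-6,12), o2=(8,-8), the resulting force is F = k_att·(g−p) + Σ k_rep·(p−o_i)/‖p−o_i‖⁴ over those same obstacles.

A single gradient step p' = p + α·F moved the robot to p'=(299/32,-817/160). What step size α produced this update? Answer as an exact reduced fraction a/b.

α = 1/5

F_att = 1/4·(g−p) = 1/4·(-15,16) = (-3.7500,4.0000)
o1: d²=580 > ρ²=14 → inactive
o2: d²=8 ≤ ρ²=14; F_rep = 15·(2,2)/8² = (0.4688,0.4688)
F = F_att + ΣF_rep = (-3.2812,4.4688)
Δp = p'−p = (-0.6562,0.8938); α = Δx/Fx = (-21/32) / (-105/32) = 1/5
check: Δy/Fy = (143/160) / (143/32) = 1/5 ✓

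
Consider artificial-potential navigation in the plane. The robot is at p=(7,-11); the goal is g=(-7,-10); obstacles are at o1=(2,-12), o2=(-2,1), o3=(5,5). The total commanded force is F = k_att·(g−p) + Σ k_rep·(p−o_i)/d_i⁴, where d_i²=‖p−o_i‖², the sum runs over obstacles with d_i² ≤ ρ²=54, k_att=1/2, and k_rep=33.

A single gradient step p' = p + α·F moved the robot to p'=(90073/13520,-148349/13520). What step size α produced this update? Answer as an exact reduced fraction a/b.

F_att = 1/2·(g−p) = 1/2·(-14,1) = (-7.0000,0.5000)
o1: d²=26 ≤ ρ²=54; F_rep = 33·(5,1)/26² = (0.2441,0.0488)
o2: d²=225 > ρ²=54 → inactive
o3: d²=260 > ρ²=54 → inactive
F = F_att + ΣF_rep = (-6.7559,0.5488)
Δp = p'−p = (-0.3378,0.0274); α = Δx/Fx = (-4567/13520) / (-4567/676) = 1/20
check: Δy/Fy = (371/13520) / (371/676) = 1/20 ✓

α = 1/20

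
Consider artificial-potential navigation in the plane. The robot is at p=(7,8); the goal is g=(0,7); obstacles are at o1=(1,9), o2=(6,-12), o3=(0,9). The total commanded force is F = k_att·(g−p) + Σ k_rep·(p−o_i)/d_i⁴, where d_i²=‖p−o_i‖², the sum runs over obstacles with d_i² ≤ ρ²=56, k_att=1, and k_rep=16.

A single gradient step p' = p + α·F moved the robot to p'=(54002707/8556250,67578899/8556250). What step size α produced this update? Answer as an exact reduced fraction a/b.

F_att = 1·(g−p) = 1·(-7,-1) = (-7.0000,-1.0000)
o1: d²=37 ≤ ρ²=56; F_rep = 16·(6,-1)/37² = (0.0701,-0.0117)
o2: d²=401 > ρ²=56 → inactive
o3: d²=50 ≤ ρ²=56; F_rep = 16·(7,-1)/50² = (0.0448,-0.0064)
F = F_att + ΣF_rep = (-6.8851,-1.0181)
Δp = p'−p = (-0.6885,-0.1018); α = Δx/Fx = (-5891043/8556250) / (-5891043/855625) = 1/10
check: Δy/Fy = (-871101/8556250) / (-871101/855625) = 1/10 ✓

α = 1/10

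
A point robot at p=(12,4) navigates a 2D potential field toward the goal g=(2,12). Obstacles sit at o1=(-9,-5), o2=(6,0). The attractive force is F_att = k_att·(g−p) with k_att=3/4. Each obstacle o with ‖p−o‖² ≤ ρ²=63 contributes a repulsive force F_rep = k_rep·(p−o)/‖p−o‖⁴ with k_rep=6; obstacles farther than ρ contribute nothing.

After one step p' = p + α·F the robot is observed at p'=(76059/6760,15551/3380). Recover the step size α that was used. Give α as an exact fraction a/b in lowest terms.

F_att = 3/4·(g−p) = 3/4·(-10,8) = (-7.5000,6.0000)
o1: d²=522 > ρ²=63 → inactive
o2: d²=52 ≤ ρ²=63; F_rep = 6·(6,4)/52² = (0.0133,0.0089)
F = F_att + ΣF_rep = (-7.4867,6.0089)
Δp = p'−p = (-0.7487,0.6009); α = Δx/Fx = (-5061/6760) / (-5061/676) = 1/10
check: Δy/Fy = (2031/3380) / (2031/338) = 1/10 ✓

α = 1/10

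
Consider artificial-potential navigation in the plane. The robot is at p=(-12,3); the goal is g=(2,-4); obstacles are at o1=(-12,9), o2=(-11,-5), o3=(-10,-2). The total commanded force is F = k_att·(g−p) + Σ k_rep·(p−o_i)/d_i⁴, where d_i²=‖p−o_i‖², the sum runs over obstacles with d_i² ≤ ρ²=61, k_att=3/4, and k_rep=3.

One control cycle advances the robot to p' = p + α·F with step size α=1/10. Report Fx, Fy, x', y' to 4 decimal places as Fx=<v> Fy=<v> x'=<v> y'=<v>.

Fx=10.4929 Fy=-5.2461 x'=-10.9507 y'=2.4754

F_att = 3/4·(g−p) = 3/4·(14,-7) = (10.5000,-5.2500)
o1: d²=36 ≤ ρ²=61; F_rep = 3·(0,-6)/36² = (0.0000,-0.0139)
o2: d²=65 > ρ²=61 → inactive
o3: d²=29 ≤ ρ²=61; F_rep = 3·(-2,5)/29² = (-0.0071,0.0178)
F = F_att + ΣF_rep = (10.4929,-5.2461)
p' = p + 1/10·F = (-10.9507,2.4754)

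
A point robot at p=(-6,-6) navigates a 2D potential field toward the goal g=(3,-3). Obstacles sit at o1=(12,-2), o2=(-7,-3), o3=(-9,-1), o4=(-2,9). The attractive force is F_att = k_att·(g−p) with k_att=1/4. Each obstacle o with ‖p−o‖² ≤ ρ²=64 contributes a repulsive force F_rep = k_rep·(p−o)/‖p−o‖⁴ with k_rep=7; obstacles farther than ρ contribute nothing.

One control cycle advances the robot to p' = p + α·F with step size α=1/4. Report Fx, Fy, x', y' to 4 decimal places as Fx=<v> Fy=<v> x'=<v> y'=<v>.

F_att = 1/4·(g−p) = 1/4·(9,3) = (2.2500,0.7500)
o1: d²=340 > ρ²=64 → inactive
o2: d²=10 ≤ ρ²=64; F_rep = 7·(1,-3)/10² = (0.0700,-0.2100)
o3: d²=34 ≤ ρ²=64; F_rep = 7·(3,-5)/34² = (0.0182,-0.0303)
o4: d²=241 > ρ²=64 → inactive
F = F_att + ΣF_rep = (2.3382,0.5097)
p' = p + 1/4·F = (-5.4155,-5.8726)

Fx=2.3382 Fy=0.5097 x'=-5.4155 y'=-5.8726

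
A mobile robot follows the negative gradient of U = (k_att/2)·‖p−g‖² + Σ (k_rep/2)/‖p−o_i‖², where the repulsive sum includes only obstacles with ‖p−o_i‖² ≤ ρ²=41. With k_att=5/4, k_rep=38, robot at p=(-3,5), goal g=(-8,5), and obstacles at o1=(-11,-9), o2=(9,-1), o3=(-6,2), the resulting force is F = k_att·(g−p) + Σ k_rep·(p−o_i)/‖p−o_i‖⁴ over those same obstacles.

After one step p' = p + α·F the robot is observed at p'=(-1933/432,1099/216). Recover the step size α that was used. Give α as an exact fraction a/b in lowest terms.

α = 1/4

F_att = 5/4·(g−p) = 5/4·(-5,0) = (-6.2500,0.0000)
o1: d²=260 > ρ²=41 → inactive
o2: d²=180 > ρ²=41 → inactive
o3: d²=18 ≤ ρ²=41; F_rep = 38·(3,3)/18² = (0.3519,0.3519)
F = F_att + ΣF_rep = (-5.8981,0.3519)
Δp = p'−p = (-1.4745,0.0880); α = Δx/Fx = (-637/432) / (-637/108) = 1/4
check: Δy/Fy = (19/216) / (19/54) = 1/4 ✓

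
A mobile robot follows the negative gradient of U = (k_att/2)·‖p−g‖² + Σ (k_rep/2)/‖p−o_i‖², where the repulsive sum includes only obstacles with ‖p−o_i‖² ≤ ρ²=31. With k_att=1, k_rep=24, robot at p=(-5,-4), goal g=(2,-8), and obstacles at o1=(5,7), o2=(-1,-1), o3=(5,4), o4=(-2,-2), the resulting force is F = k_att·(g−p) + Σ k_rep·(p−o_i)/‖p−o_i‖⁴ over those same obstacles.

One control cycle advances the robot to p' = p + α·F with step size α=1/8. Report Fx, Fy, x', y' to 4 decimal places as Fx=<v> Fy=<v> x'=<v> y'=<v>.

Fx=6.4204 Fy=-4.3992 x'=-4.1975 y'=-4.5499

F_att = 1·(g−p) = 1·(7,-4) = (7.0000,-4.0000)
o1: d²=221 > ρ²=31 → inactive
o2: d²=25 ≤ ρ²=31; F_rep = 24·(-4,-3)/25² = (-0.1536,-0.1152)
o3: d²=164 > ρ²=31 → inactive
o4: d²=13 ≤ ρ²=31; F_rep = 24·(-3,-2)/13² = (-0.4260,-0.2840)
F = F_att + ΣF_rep = (6.4204,-4.3992)
p' = p + 1/8·F = (-4.1975,-4.5499)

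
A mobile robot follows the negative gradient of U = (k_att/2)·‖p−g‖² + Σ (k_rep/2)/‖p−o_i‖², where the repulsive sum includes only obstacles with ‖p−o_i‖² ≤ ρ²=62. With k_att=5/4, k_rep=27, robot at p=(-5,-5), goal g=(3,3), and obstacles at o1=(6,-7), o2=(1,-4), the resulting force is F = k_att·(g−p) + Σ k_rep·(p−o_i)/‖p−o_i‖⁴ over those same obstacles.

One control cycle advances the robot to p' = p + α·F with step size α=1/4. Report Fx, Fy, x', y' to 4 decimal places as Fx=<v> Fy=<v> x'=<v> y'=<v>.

Fx=9.8817 Fy=9.9803 x'=-2.5296 y'=-2.5049

F_att = 5/4·(g−p) = 5/4·(8,8) = (10.0000,10.0000)
o1: d²=125 > ρ²=62 → inactive
o2: d²=37 ≤ ρ²=62; F_rep = 27·(-6,-1)/37² = (-0.1183,-0.0197)
F = F_att + ΣF_rep = (9.8817,9.9803)
p' = p + 1/4·F = (-2.5296,-2.5049)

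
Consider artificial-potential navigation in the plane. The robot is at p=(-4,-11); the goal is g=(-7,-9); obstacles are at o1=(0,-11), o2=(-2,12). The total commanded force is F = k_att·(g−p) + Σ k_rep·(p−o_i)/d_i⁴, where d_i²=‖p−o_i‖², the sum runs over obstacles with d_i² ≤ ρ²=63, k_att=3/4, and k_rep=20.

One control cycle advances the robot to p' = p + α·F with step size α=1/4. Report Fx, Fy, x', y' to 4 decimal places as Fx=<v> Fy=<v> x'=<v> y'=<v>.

F_att = 3/4·(g−p) = 3/4·(-3,2) = (-2.2500,1.5000)
o1: d²=16 ≤ ρ²=63; F_rep = 20·(-4,0)/16² = (-0.3125,0.0000)
o2: d²=533 > ρ²=63 → inactive
F = F_att + ΣF_rep = (-2.5625,1.5000)
p' = p + 1/4·F = (-4.6406,-10.6250)

Fx=-2.5625 Fy=1.5000 x'=-4.6406 y'=-10.6250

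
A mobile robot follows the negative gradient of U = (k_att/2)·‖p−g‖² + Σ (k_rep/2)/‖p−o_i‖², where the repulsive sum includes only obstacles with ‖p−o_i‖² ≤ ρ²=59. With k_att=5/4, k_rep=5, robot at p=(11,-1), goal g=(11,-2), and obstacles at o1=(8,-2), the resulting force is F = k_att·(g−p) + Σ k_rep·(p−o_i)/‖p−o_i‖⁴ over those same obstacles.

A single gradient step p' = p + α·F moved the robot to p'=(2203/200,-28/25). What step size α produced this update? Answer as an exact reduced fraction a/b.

α = 1/10

F_att = 5/4·(g−p) = 5/4·(0,-1) = (0.0000,-1.2500)
o1: d²=10 ≤ ρ²=59; F_rep = 5·(3,1)/10² = (0.1500,0.0500)
F = F_att + ΣF_rep = (0.1500,-1.2000)
Δp = p'−p = (0.0150,-0.1200); α = Δx/Fx = (3/200) / (3/20) = 1/10
check: Δy/Fy = (-3/25) / (-6/5) = 1/10 ✓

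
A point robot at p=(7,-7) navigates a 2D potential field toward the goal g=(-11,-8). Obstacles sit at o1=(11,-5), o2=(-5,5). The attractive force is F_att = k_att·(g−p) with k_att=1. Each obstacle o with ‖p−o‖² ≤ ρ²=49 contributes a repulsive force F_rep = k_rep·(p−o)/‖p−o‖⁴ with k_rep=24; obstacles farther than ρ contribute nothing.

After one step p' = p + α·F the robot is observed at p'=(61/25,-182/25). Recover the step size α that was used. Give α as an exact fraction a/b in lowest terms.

F_att = 1·(g−p) = 1·(-18,-1) = (-18.0000,-1.0000)
o1: d²=20 ≤ ρ²=49; F_rep = 24·(-4,-2)/20² = (-0.2400,-0.1200)
o2: d²=288 > ρ²=49 → inactive
F = F_att + ΣF_rep = (-18.2400,-1.1200)
Δp = p'−p = (-4.5600,-0.2800); α = Δx/Fx = (-114/25) / (-456/25) = 1/4
check: Δy/Fy = (-7/25) / (-28/25) = 1/4 ✓

α = 1/4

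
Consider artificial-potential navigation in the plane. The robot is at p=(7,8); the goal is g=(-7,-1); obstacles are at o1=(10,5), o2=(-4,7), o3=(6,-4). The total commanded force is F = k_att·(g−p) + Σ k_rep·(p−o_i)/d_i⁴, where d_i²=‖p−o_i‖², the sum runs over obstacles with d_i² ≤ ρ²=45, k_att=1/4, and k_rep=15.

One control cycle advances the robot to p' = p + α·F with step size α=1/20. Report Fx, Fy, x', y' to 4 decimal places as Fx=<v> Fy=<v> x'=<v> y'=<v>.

F_att = 1/4·(g−p) = 1/4·(-14,-9) = (-3.5000,-2.2500)
o1: d²=18 ≤ ρ²=45; F_rep = 15·(-3,3)/18² = (-0.1389,0.1389)
o2: d²=122 > ρ²=45 → inactive
o3: d²=145 > ρ²=45 → inactive
F = F_att + ΣF_rep = (-3.6389,-2.1111)
p' = p + 1/20·F = (6.8181,7.8944)

Fx=-3.6389 Fy=-2.1111 x'=6.8181 y'=7.8944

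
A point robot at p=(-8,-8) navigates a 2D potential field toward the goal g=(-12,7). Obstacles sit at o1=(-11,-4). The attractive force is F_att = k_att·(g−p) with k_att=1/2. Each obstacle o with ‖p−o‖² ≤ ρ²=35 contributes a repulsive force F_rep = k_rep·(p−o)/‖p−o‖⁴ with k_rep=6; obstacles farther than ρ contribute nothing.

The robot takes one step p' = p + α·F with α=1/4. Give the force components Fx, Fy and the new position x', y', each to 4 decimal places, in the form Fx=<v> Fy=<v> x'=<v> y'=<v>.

F_att = 1/2·(g−p) = 1/2·(-4,15) = (-2.0000,7.5000)
o1: d²=25 ≤ ρ²=35; F_rep = 6·(3,-4)/25² = (0.0288,-0.0384)
F = F_att + ΣF_rep = (-1.9712,7.4616)
p' = p + 1/4·F = (-8.4928,-6.1346)

Fx=-1.9712 Fy=7.4616 x'=-8.4928 y'=-6.1346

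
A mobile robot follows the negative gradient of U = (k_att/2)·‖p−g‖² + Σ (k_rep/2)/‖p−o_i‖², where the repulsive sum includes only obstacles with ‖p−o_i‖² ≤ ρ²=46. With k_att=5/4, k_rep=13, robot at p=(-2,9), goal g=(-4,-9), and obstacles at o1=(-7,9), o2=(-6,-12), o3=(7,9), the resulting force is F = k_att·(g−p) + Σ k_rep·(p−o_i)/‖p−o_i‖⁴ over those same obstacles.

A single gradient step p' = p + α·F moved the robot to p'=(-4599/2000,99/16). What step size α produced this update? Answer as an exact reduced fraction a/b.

F_att = 5/4·(g−p) = 5/4·(-2,-18) = (-2.5000,-22.5000)
o1: d²=25 ≤ ρ²=46; F_rep = 13·(5,0)/25² = (0.1040,0.0000)
o2: d²=457 > ρ²=46 → inactive
o3: d²=81 > ρ²=46 → inactive
F = F_att + ΣF_rep = (-2.3960,-22.5000)
Δp = p'−p = (-0.2995,-2.8125); α = Δx/Fx = (-599/2000) / (-599/250) = 1/8
check: Δy/Fy = (-45/16) / (-45/2) = 1/8 ✓

α = 1/8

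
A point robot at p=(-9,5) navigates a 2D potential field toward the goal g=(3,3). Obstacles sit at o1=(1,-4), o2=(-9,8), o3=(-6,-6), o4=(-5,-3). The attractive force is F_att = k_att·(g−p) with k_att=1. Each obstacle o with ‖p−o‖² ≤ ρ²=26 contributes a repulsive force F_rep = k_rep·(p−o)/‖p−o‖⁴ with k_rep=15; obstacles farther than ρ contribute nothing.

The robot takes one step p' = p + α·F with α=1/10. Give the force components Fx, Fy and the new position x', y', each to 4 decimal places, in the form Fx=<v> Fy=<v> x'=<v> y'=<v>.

Fx=12.0000 Fy=-2.5556 x'=-7.8000 y'=4.7444

F_att = 1·(g−p) = 1·(12,-2) = (12.0000,-2.0000)
o1: d²=181 > ρ²=26 → inactive
o2: d²=9 ≤ ρ²=26; F_rep = 15·(0,-3)/9² = (0.0000,-0.5556)
o3: d²=130 > ρ²=26 → inactive
o4: d²=80 > ρ²=26 → inactive
F = F_att + ΣF_rep = (12.0000,-2.5556)
p' = p + 1/10·F = (-7.8000,4.7444)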